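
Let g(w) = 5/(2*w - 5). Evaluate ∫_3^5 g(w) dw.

An antiderivative is F(w) = 5*log(2*w - 5)/2.
Then F(5) - F(3) = (5*log(5)/2) - (0) = 5*log(5)/2.

5*log(5)/2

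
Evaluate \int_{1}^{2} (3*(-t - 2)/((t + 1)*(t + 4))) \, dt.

log(25/54)

Factor the denominator: t**2 + 5*t + 4 = (t + 4)(t + 1).
Partial fractions: 3*(-t - 2)/((t + 1)*(t + 4)) = -2/(t + 4) - 1/(t + 1).
An antiderivative is F(t) = -log(t + 1) - 2*log(t + 4).
Then F(2) - F(1) = (-3*log(3) - 2*log(2)) - (-log(50)) = log(25/54).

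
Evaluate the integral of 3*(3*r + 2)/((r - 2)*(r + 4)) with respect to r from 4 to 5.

Factor the denominator: r**2 + 2*r - 8 = (r + 4)(r - 2).
Partial fractions: 3*(3*r + 2)/((r - 2)*(r + 4)) = 5/(r + 4) + 4/(r - 2).
An antiderivative is F(r) = 4*log(r - 2) + 5*log(r + 4).
Then F(5) - F(4) = (14*log(3)) - (19*log(2)) = -19*log(2) + 14*log(3).

-19*log(2) + 14*log(3)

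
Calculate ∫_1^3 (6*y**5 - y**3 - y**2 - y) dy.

By the power rule, an antiderivative is F(y) = y**6 - y**4/4 - y**3/3 - y**2/2.
Then F(3) - F(1) = (2781/4) - (-1/12) = 2086/3.

2086/3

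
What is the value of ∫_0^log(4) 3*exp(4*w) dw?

765/4

Let u = exp(w), so du = exp(w) dw. When w = 0, u = 1; when w = log(4), u = 4.
The integral becomes 3·∫ u**3 du from 1 to 4, with antiderivative 3*u**4/4.
Back in w: F(w) = 3*exp(4*w)/4.
Then F(log(4)) - F(0) = (192) - (3/4) = 765/4.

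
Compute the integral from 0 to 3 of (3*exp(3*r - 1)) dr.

Let u = 3*r - 1, so du = 3 dr. When r = 0, u = -1; when r = 3, u = 8.
The integral becomes ∫ exp(u) du from -1 to 8, with antiderivative exp(u).
Back in r: F(r) = exp(3*r - 1).
Then F(3) - F(0) = (exp(8)) - (exp(-1)) = -(1 - exp(9))*exp(-1).

-(1 - exp(9))*exp(-1)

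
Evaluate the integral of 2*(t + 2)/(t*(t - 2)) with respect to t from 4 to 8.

log(81/4)

Factor the denominator: t**2 - 2*t = t(t - 2).
Partial fractions: 2*(t + 2)/(t*(t - 2)) = -2/t + 4/(t - 2).
An antiderivative is F(t) = -2*log(t) + 4*log(t - 2).
Then F(8) - F(4) = (log(81/4)) - (0) = log(81/4).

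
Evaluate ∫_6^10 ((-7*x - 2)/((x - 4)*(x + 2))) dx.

-7*log(3) + 2*log(2)

Factor the denominator: x**2 - 2*x - 8 = (x + 2)(x - 4).
Partial fractions: (-7*x - 2)/((x - 4)*(x + 2)) = -2/(x + 2) - 5/(x - 4).
An antiderivative is F(x) = -5*log(x - 4) - 2*log(x + 2).
Then F(10) - F(6) = (-7*log(3) - 9*log(2)) - (-11*log(2)) = -7*log(3) + 2*log(2).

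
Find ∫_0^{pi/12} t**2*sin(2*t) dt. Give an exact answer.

Integrate by parts twice (u = t^2, dv = sin(2*t) dt).
An antiderivative is F(t) = -t**2*cos(2*t)/2 + t*sin(2*t)/2 + cos(2*t)/4.
Then F(pi/12) - F(0) = (-sqrt(3)*pi**2/576 + pi/48 + sqrt(3)/8) - (1/4) = -1/4 - sqrt(3)*pi**2/576 + pi/48 + sqrt(3)/8.

-1/4 - sqrt(3)*pi**2/576 + pi/48 + sqrt(3)/8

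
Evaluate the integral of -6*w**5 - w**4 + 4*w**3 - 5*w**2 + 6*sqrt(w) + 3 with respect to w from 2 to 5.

-78783/5 - 8*sqrt(2) + 20*sqrt(5)

By the power rule, an antiderivative is F(w) = -w**6 - w**5/5 + w**4 + 4*w**(3/2) - 5*w**3/3 + 3*w.
Then F(5) - F(2) = (-47455/3 + 20*sqrt(5)) - (-926/15 + 8*sqrt(2)) = -78783/5 - 8*sqrt(2) + 20*sqrt(5).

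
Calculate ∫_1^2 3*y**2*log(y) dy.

Integrate by parts once (u = ln y, dv = 3*y**2 dy).
An antiderivative is F(y) = y**3*(3*log(y) - 1)/3.
Then F(2) - F(1) = (-8/3 + 8*log(2)) - (-1/3) = -7/3 + 8*log(2).

-7/3 + 8*log(2)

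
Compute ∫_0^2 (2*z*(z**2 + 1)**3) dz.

156

Let u = z**2 + 1, so du = 2*z dz. When z = 0, u = 1; when z = 2, u = 5.
The integral becomes ∫ u**3 du from 1 to 5, with antiderivative u**4/4.
Back in z: F(z) = (z**2 + 1)**4/4.
Then F(2) - F(0) = (625/4) - (1/4) = 156.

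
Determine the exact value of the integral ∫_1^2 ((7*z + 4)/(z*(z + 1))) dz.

log(54)

Factor the denominator: z**2 + z = (z + 1)z.
Partial fractions: (7*z + 4)/(z*(z + 1)) = 3/(z + 1) + 4/z.
An antiderivative is F(z) = 4*log(z) + 3*log(z + 1).
Then F(2) - F(1) = (4*log(2) + 3*log(3)) - (log(8)) = log(54).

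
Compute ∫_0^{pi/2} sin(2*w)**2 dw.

Use the identity sin^2(2*w) = (1 - cos(4*w))/2.
An antiderivative is F(w) = w/2 - sin(4*w)/8.
Then F(pi/2) - F(0) = (pi/4) - (0) = pi/4.

pi/4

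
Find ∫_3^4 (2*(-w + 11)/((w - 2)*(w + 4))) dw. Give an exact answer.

Factor the denominator: w**2 + 2*w - 8 = (w + 4)(w - 2).
Partial fractions: 2*(-w + 11)/((w - 2)*(w + 4)) = -5/(w + 4) + 3/(w - 2).
An antiderivative is F(w) = 3*log(w - 2) - 5*log(w + 4).
Then F(4) - F(3) = (-12*log(2)) - (-5*log(7)) = -12*log(2) + 5*log(7).

-12*log(2) + 5*log(7)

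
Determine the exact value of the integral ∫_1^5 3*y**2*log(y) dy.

-124/3 + 125*log(5)

Integrate by parts once (u = ln y, dv = 3*y**2 dy).
An antiderivative is F(y) = y**3*(3*log(y) - 1)/3.
Then F(5) - F(1) = (-125/3 + 125*log(5)) - (-1/3) = -124/3 + 125*log(5).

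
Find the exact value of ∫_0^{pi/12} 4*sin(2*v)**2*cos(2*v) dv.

Let u = sin(2*v), so du = 2*cos(2*v) dv. When v = 0, u = 0; when v = pi/12, u = 1/2.
The integral becomes 2·∫ u**2 du from 0 to 1/2, with antiderivative 2*u**3/3.
Back in v: F(v) = 2*sin(2*v)**3/3.
Then F(pi/12) - F(0) = (1/12) - (0) = 1/12.

1/12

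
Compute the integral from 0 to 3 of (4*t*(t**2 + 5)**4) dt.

Let u = t**2 + 5, so du = 2*t dt. When t = 0, u = 5; when t = 3, u = 14.
The integral becomes 2·∫ u**4 du from 5 to 14, with antiderivative 2*u**5/5.
Back in t: F(t) = 2*(t**2 + 5)**5/5.
Then F(3) - F(0) = (1075648/5) - (1250) = 1069398/5.

1069398/5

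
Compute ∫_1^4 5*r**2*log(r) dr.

-35 + 640*log(2)/3

Integrate by parts once (u = ln r, dv = 5*r**2 dr).
An antiderivative is F(r) = 5*r**3*(3*log(r) - 1)/9.
Then F(4) - F(1) = (-320/9 + 640*log(2)/3) - (-5/9) = -35 + 640*log(2)/3.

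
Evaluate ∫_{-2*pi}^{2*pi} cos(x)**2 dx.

Use the identity cos^2(x) = (1 + cos(2*x))/2.
An antiderivative is F(x) = x/2 + sin(2*x)/4.
Then F(2*pi) - F(-2*pi) = (pi) - (-pi) = 2*pi.

2*pi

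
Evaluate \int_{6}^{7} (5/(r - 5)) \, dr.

log(32)

An antiderivative is F(r) = 5*log(r - 5).
Then F(7) - F(6) = (log(32)) - (0) = log(32).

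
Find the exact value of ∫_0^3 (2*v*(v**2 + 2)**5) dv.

Let u = v**2 + 2, so du = 2*v dv. When v = 0, u = 2; when v = 3, u = 11.
The integral becomes ∫ u**5 du from 2 to 11, with antiderivative u**6/6.
Back in v: F(v) = (v**2 + 2)**6/6.
Then F(3) - F(0) = (1771561/6) - (32/3) = 590499/2.

590499/2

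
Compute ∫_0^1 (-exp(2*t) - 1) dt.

-exp(2)/2 - 1/2

An antiderivative is F(t) = -exp(2*t)/2 - t.
Then F(1) - F(0) = (-exp(2)/2 - 1) - (-1/2) = -exp(2)/2 - 1/2.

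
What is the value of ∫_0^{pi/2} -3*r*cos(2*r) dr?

3/2

Integrate by parts once (u = r, dv = -3*cos(2*r) dr).
An antiderivative is F(r) = -3*r*sin(2*r)/2 - 3*cos(2*r)/4.
Then F(pi/2) - F(0) = (3/4) - (-3/4) = 3/2.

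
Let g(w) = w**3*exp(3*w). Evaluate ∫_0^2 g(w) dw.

2/27 + 46*exp(6)/27

Integrate by parts 3 times (u = w^3, dv = exp(3*w) dw).
An antiderivative is F(w) = (9*w**3 - 9*w**2 + 6*w - 2)*exp(3*w)/27.
Then F(2) - F(0) = (46*exp(6)/27) - (-2/27) = 2/27 + 46*exp(6)/27.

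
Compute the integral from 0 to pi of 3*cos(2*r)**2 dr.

3*pi/2

Use the identity cos^2(2*r) = (1 + cos(4*r))/2.
An antiderivative is F(r) = 3*r/2 + 3*sin(4*r)/8.
Then F(pi) - F(0) = (3*pi/2) - (0) = 3*pi/2.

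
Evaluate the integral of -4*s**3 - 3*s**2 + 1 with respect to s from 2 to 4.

By the power rule, an antiderivative is F(s) = -s**4 - s**3 + s.
Then F(4) - F(2) = (-316) - (-22) = -294.

-294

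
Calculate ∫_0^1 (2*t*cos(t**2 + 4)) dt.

sin(5) - sin(4)

Let u = t**2 + 4, so du = 2*t dt. When t = 0, u = 4; when t = 1, u = 5.
The integral becomes ∫ cos(u) du from 4 to 5, with antiderivative sin(u).
Back in t: F(t) = sin(t**2 + 4).
Then F(1) - F(0) = (sin(5)) - (sin(4)) = sin(5) - sin(4).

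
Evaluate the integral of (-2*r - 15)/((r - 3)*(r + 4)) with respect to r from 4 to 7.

Factor the denominator: r**2 + r - 12 = (r + 4)(r - 3).
Partial fractions: (-2*r - 15)/((r - 3)*(r + 4)) = 1/(r + 4) - 3/(r - 3).
An antiderivative is F(r) = -3*log(r - 3) + log(r + 4).
Then F(7) - F(4) = (log(11/64)) - (log(8)) = -9*log(2) + log(11).

-9*log(2) + log(11)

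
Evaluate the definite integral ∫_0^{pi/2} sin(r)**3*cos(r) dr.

Let u = sin(r), so du = cos(r) dr. When r = 0, u = 0; when r = pi/2, u = 1.
The integral becomes ∫ u**3 du from 0 to 1, with antiderivative u**4/4.
Back in r: F(r) = sin(r)**4/4.
Then F(pi/2) - F(0) = (1/4) - (0) = 1/4.

1/4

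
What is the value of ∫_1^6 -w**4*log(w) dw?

Integrate by parts once (u = ln w, dv = -w**4 dw).
An antiderivative is F(w) = -w**5*(5*log(w) - 1)/25.
Then F(6) - F(1) = (7776/25 - 7776*log(6)/5) - (1/25) = 311 - 7776*log(6)/5.

311 - 7776*log(6)/5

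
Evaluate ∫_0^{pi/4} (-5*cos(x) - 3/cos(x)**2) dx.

An antiderivative is F(x) = -5*sin(x) - 3*tan(x).
Then F(pi/4) - F(0) = (-5*sqrt(2)/2 - 3) - (0) = -5*sqrt(2)/2 - 3.

-5*sqrt(2)/2 - 3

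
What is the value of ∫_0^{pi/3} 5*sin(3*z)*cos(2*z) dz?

Use the identity sin(3*z)cos(2*z) = [sin(5*z) + sin(z)]/2.
An antiderivative is F(z) = -5*cos(z)/2 - cos(5*z)/2.
Then F(pi/3) - F(0) = (-3/2) - (-3) = 3/2.

3/2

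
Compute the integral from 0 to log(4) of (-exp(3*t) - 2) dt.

An antiderivative is F(t) = -exp(3*t)/3 - 2*t.
Then F(log(4)) - F(0) = (-64/3 - log(16)) - (-1/3) = -21 - log(16).

-21 - log(16)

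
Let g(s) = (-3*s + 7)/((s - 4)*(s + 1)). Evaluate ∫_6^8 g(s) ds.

-4*log(3) - log(2) + 2*log(7)

Factor the denominator: s**2 - 3*s - 4 = (s + 1)(s - 4).
Partial fractions: (-3*s + 7)/((s - 4)*(s + 1)) = -2/(s + 1) - 1/(s - 4).
An antiderivative is F(s) = -log(s - 4) - 2*log(s + 1).
Then F(8) - F(6) = (-4*log(3) - 2*log(2)) - (-log(98)) = -4*log(3) - log(2) + 2*log(7).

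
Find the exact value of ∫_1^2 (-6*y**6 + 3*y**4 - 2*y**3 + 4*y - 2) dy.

By the power rule, an antiderivative is F(y) = -6*y**7/7 + 3*y**5/5 - y**4/2 + 2*y**2 - 2*y.
Then F(2) - F(1) = (-3308/35) - (-53/70) = -6563/70.

-6563/70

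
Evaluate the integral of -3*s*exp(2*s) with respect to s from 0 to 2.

-9*exp(4)/4 - 3/4

Integrate by parts once (u = s, dv = -3*exp(2*s) ds).
An antiderivative is F(s) = (-6*s + 3)*exp(2*s)/4.
Then F(2) - F(0) = (-9*exp(4)/4) - (3/4) = -9*exp(4)/4 - 3/4.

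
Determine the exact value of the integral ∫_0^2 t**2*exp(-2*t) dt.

(-13 + exp(4))*exp(-4)/4

Integrate by parts twice (u = t^2, dv = exp(-2*t) dt).
An antiderivative is F(t) = (-2*t**2 - 2*t - 1)*exp(-2*t)/4.
Then F(2) - F(0) = (-13*exp(-4)/4) - (-1/4) = (-13 + exp(4))*exp(-4)/4.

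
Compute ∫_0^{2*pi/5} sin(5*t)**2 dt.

pi/5

Use the identity sin^2(5*t) = (1 - cos(10*t))/2.
An antiderivative is F(t) = t/2 - sin(10*t)/20.
Then F(2*pi/5) - F(0) = (pi/5) - (0) = pi/5.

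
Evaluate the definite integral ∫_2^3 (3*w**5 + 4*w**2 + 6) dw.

2183/6

By the power rule, an antiderivative is F(w) = w**6/2 + 4*w**3/3 + 6*w.
Then F(3) - F(2) = (837/2) - (164/3) = 2183/6.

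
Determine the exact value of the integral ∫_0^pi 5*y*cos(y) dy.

-10

Integrate by parts once (u = y, dv = 5*cos(y) dy).
An antiderivative is F(y) = 5*y*sin(y) + 5*cos(y).
Then F(pi) - F(0) = (-5) - (5) = -10.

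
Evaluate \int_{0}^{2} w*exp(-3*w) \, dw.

Integrate by parts once (u = w, dv = exp(-3*w) dw).
An antiderivative is F(w) = (-3*w - 1)*exp(-3*w)/9.
Then F(2) - F(0) = (-7*exp(-6)/9) - (-1/9) = (-7 + exp(6))*exp(-6)/9.

(-7 + exp(6))*exp(-6)/9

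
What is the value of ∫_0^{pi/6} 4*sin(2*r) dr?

An antiderivative is F(r) = -2*cos(2*r).
Then F(pi/6) - F(0) = (-1) - (-2) = 1.

1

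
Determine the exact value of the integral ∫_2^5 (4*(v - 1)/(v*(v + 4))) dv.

-4*log(2) - log(5) + 5*log(3)

Factor the denominator: v**2 + 4*v = (v + 4)v.
Partial fractions: 4*(v - 1)/(v*(v + 4)) = 5/(v + 4) - 1/v.
An antiderivative is F(v) = -log(v) + 5*log(v + 4).
Then F(5) - F(2) = (-log(5) + 10*log(3)) - (4*log(2) + 5*log(3)) = -4*log(2) - log(5) + 5*log(3).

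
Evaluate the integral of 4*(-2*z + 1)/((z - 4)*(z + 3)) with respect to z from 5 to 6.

-8*log(3) + 8*log(2)

Factor the denominator: z**2 - z - 12 = (z + 3)(z - 4).
Partial fractions: 4*(-2*z + 1)/((z - 4)*(z + 3)) = -4/(z + 3) - 4/(z - 4).
An antiderivative is F(z) = -4*log(z - 4) - 4*log(z + 3).
Then F(6) - F(5) = (-8*log(3) - 4*log(2)) - (-12*log(2)) = -8*log(3) + 8*log(2).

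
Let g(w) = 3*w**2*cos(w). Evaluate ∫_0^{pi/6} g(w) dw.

-3 + pi**2/24 + sqrt(3)*pi/2

Integrate by parts twice (u = w^2, dv = 3*cos(w) dw).
An antiderivative is F(w) = 3*w**2*sin(w) + 6*w*cos(w) - 6*sin(w).
Then F(pi/6) - F(0) = (-3 + pi**2/24 + sqrt(3)*pi/2) - (0) = -3 + pi**2/24 + sqrt(3)*pi/2.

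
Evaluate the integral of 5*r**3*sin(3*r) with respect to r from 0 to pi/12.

5*sqrt(2)*(-384 - pi**3 + 12*pi**2 + 96*pi)/10368

Integrate by parts 3 times (u = r^3, dv = 5*sin(3*r) dr).
An antiderivative is F(r) = -5*r**3*cos(3*r)/3 + 5*r**2*sin(3*r)/3 + 10*r*cos(3*r)/9 - 10*sin(3*r)/27.
Then F(pi/12) - F(0) = (5*sqrt(2)*(-384 - pi**3 + 12*pi**2 + 96*pi)/10368) - (0) = 5*sqrt(2)*(-384 - pi**3 + 12*pi**2 + 96*pi)/10368.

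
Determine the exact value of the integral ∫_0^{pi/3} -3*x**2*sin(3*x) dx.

Integrate by parts twice (u = x^2, dv = -3*sin(3*x) dx).
An antiderivative is F(x) = x**2*cos(3*x) - 2*x*sin(3*x)/3 - 2*cos(3*x)/9.
Then F(pi/3) - F(0) = (2/9 - pi**2/9) - (-2/9) = 4/9 - pi**2/9.

4/9 - pi**2/9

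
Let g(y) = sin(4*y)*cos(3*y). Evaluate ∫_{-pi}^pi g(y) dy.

0

Use the identity sin(4*y)cos(3*y) = [sin(7*y) + sin(y)]/2.
An antiderivative is F(y) = -cos(y)/2 - cos(7*y)/14.
Then F(pi) - F(-pi) = (4/7) - (4/7) = 0.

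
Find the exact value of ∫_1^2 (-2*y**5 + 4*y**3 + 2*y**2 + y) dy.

By the power rule, an antiderivative is F(y) = -y**6/3 + y**4 + 2*y**3/3 + y**2/2.
Then F(2) - F(1) = (2) - (11/6) = 1/6.

1/6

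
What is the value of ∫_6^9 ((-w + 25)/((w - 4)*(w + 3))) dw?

Factor the denominator: w**2 - w - 12 = (w + 3)(w - 4).
Partial fractions: (-w + 25)/((w - 4)*(w + 3)) = -4/(w + 3) + 3/(w - 4).
An antiderivative is F(w) = 3*log(w - 4) - 4*log(w + 3).
Then F(9) - F(6) = (-8*log(2) - 4*log(3) + 3*log(5)) - (-8*log(3) + 3*log(2)) = -11*log(2) + 4*log(3) + 3*log(5).

-11*log(2) + 4*log(3) + 3*log(5)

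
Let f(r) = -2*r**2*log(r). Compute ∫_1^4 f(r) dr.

Integrate by parts once (u = ln r, dv = -2*r**2 dr).
An antiderivative is F(r) = -2*r**3*(3*log(r) - 1)/9.
Then F(4) - F(1) = (128/9 - 256*log(2)/3) - (2/9) = 14 - 256*log(2)/3.

14 - 256*log(2)/3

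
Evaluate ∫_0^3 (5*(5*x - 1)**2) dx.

Let u = 5*x - 1, so du = 5 dx. When x = 0, u = -1; when x = 3, u = 14.
The integral becomes ∫ u**2 du from -1 to 14, with antiderivative u**3/3.
Back in x: F(x) = (5*x - 1)**3/3.
Then F(3) - F(0) = (2744/3) - (-1/3) = 915.

915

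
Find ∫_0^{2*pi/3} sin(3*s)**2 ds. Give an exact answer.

Use the identity sin^2(3*s) = (1 - cos(6*s))/2.
An antiderivative is F(s) = s/2 - sin(6*s)/12.
Then F(2*pi/3) - F(0) = (pi/3) - (0) = pi/3.

pi/3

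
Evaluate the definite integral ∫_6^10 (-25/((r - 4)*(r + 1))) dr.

Factor the denominator: r**2 - 3*r - 4 = (r + 1)(r - 4).
Partial fractions: -25/((r - 4)*(r + 1)) = 5/(r + 1) - 5/(r - 4).
An antiderivative is F(r) = -5*log(r - 4) + 5*log(r + 1).
Then F(10) - F(6) = (-5*log(3) - 5*log(2) + 5*log(11)) - (-5*log(2) + 5*log(7)) = -5*log(7) - 5*log(3) + 5*log(11).

-5*log(7) - 5*log(3) + 5*log(11)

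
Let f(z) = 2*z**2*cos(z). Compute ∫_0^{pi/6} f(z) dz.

Integrate by parts twice (u = z^2, dv = 2*cos(z) dz).
An antiderivative is F(z) = 2*z**2*sin(z) + 4*z*cos(z) - 4*sin(z).
Then F(pi/6) - F(0) = (-2 + pi**2/36 + sqrt(3)*pi/3) - (0) = -2 + pi**2/36 + sqrt(3)*pi/3.

-2 + pi**2/36 + sqrt(3)*pi/3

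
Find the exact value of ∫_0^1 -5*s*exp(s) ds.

Integrate by parts once (u = s, dv = -5*exp(s) ds).
An antiderivative is F(s) = (-5*s + 5)*exp(s).
Then F(1) - F(0) = (0) - (5) = -5.

-5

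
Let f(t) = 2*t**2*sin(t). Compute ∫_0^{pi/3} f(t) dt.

Integrate by parts twice (u = t^2, dv = 2*sin(t) dt).
An antiderivative is F(t) = -2*t**2*cos(t) + 4*t*sin(t) + 4*cos(t).
Then F(pi/3) - F(0) = (-pi**2/9 + 2 + 2*sqrt(3)*pi/3) - (4) = -2 - pi**2/9 + 2*sqrt(3)*pi/3.

-2 - pi**2/9 + 2*sqrt(3)*pi/3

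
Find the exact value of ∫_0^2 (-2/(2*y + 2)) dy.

An antiderivative is F(y) = -log(2*y + 2).
Then F(2) - F(0) = (-log(6)) - (-log(2)) = -log(3).

-log(3)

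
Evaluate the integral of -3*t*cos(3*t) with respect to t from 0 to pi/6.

1/3 - pi/6

Integrate by parts once (u = t, dv = -3*cos(3*t) dt).
An antiderivative is F(t) = -t*sin(3*t) - cos(3*t)/3.
Then F(pi/6) - F(0) = (-pi/6) - (-1/3) = 1/3 - pi/6.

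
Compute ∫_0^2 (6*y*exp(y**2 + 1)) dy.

-3*exp(1)*(1 - exp(4))

Let u = y**2 + 1, so du = 2*y dy. When y = 0, u = 1; when y = 2, u = 5.
The integral becomes 3·∫ exp(u) du from 1 to 5, with antiderivative 3*exp(u).
Back in y: F(y) = 3*exp(y**2 + 1).
Then F(2) - F(0) = (3*exp(5)) - (3*exp(1)) = -3*exp(1)*(1 - exp(4)).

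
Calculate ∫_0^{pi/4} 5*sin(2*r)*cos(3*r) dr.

-2 + 3*sqrt(2)/2

Use the identity sin(2*r)cos(3*r) = [sin(5*r) + sin(-r)]/2.
An antiderivative is F(r) = 5*cos(r)/2 - cos(5*r)/2.
Then F(pi/4) - F(0) = (3*sqrt(2)/2) - (2) = -2 + 3*sqrt(2)/2.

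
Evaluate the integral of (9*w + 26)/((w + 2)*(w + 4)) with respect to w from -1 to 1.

-log(3) + 5*log(5)

Factor the denominator: w**2 + 6*w + 8 = (w + 4)(w + 2).
Partial fractions: (9*w + 26)/((w + 2)*(w + 4)) = 5/(w + 4) + 4/(w + 2).
An antiderivative is F(w) = 4*log(w + 2) + 5*log(w + 4).
Then F(1) - F(-1) = (4*log(3) + 5*log(5)) - (5*log(3)) = -log(3) + 5*log(5).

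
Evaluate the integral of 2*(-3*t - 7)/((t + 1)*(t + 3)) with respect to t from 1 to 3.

Factor the denominator: t**2 + 4*t + 3 = (t + 3)(t + 1).
Partial fractions: 2*(-3*t - 7)/((t + 1)*(t + 3)) = -2/(t + 3) - 4/(t + 1).
An antiderivative is F(t) = -4*log(t + 1) - 2*log(t + 3).
Then F(3) - F(1) = (-10*log(2) - 2*log(3)) - (-8*log(2)) = -log(36).

-log(36)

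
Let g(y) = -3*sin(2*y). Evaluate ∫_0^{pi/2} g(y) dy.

-3

An antiderivative is F(y) = 3*cos(2*y)/2.
Then F(pi/2) - F(0) = (-3/2) - (3/2) = -3.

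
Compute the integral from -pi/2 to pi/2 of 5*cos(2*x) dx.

0

An antiderivative is F(x) = 5*sin(2*x)/2.
Then F(pi/2) - F(-pi/2) = (0) - (0) = 0.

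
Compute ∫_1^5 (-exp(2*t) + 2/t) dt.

An antiderivative is F(t) = -exp(2*t)/2 + 2*log(t).
Then F(5) - F(1) = (-exp(10)/2 + log(25)) - (-exp(2)/2) = -exp(10)/2 + log(25) + exp(2)/2.

-exp(10)/2 + log(25) + exp(2)/2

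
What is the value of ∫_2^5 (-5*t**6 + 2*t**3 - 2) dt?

By the power rule, an antiderivative is F(t) = -5*t**7/7 + t**4/2 - 2*t.
Then F(5) - F(2) = (-777015/14) - (-612/7) = -775791/14.

-775791/14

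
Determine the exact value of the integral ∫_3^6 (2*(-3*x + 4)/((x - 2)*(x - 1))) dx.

-6*log(2) - 2*log(5)

Factor the denominator: x**2 - 3*x + 2 = (x - 1)(x - 2).
Partial fractions: 2*(-3*x + 4)/((x - 2)*(x - 1)) = -2/(x - 1) - 4/(x - 2).
An antiderivative is F(x) = -4*log(x - 2) - 2*log(x - 1).
Then F(6) - F(3) = (-8*log(2) - 2*log(5)) - (-log(4)) = -6*log(2) - 2*log(5).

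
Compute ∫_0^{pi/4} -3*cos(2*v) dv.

-3/2

An antiderivative is F(v) = -3*sin(2*v)/2.
Then F(pi/4) - F(0) = (-3/2) - (0) = -3/2.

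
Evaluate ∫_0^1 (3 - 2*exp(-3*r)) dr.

An antiderivative is F(r) = 3*r + 2*exp(-3*r)/3.
Then F(1) - F(0) = (2*exp(-3)/3 + 3) - (2/3) = 2*exp(-3)/3 + 7/3.

2*exp(-3)/3 + 7/3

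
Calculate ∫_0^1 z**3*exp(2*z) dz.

3/8 + exp(2)/8

Integrate by parts 3 times (u = z^3, dv = exp(2*z) dz).
An antiderivative is F(z) = (4*z**3 - 6*z**2 + 6*z - 3)*exp(2*z)/8.
Then F(1) - F(0) = (exp(2)/8) - (-3/8) = 3/8 + exp(2)/8.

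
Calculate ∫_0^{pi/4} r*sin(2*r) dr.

1/4

Integrate by parts once (u = r, dv = sin(2*r) dr).
An antiderivative is F(r) = -r*cos(2*r)/2 + sin(2*r)/4.
Then F(pi/4) - F(0) = (1/4) - (0) = 1/4.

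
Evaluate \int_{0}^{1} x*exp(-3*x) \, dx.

(-4 + exp(3))*exp(-3)/9

Integrate by parts once (u = x, dv = exp(-3*x) dx).
An antiderivative is F(x) = (-3*x - 1)*exp(-3*x)/9.
Then F(1) - F(0) = (-4*exp(-3)/9) - (-1/9) = (-4 + exp(3))*exp(-3)/9.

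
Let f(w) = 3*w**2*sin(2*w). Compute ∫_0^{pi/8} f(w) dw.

-3/4 - 3*sqrt(2)*pi**2/256 + 3*sqrt(2)*pi/32 + 3*sqrt(2)/8

Integrate by parts twice (u = w^2, dv = 3*sin(2*w) dw).
An antiderivative is F(w) = -3*w**2*cos(2*w)/2 + 3*w*sin(2*w)/2 + 3*cos(2*w)/4.
Then F(pi/8) - F(0) = (3*sqrt(2)*(-pi**2 + 8*pi + 32)/256) - (3/4) = -3/4 - 3*sqrt(2)*pi**2/256 + 3*sqrt(2)*pi/32 + 3*sqrt(2)/8.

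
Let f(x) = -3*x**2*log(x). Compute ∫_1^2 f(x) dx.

Integrate by parts once (u = ln x, dv = -3*x**2 dx).
An antiderivative is F(x) = -x**3*(3*log(x) - 1)/3.
Then F(2) - F(1) = (8/3 - 8*log(2)) - (1/3) = 7/3 - 8*log(2).

7/3 - 8*log(2)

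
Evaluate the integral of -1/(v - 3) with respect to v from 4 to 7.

-log(4)

An antiderivative is F(v) = -log(v - 3).
Then F(7) - F(4) = (-log(4)) - (0) = -log(4).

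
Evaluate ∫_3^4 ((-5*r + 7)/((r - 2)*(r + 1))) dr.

-4*log(5) + 7*log(2)

Factor the denominator: r**2 - r - 2 = (r + 1)(r - 2).
Partial fractions: (-5*r + 7)/((r - 2)*(r + 1)) = -4/(r + 1) - 1/(r - 2).
An antiderivative is F(r) = -log(r - 2) - 4*log(r + 1).
Then F(4) - F(3) = (-4*log(5) - log(2)) - (-8*log(2)) = -4*log(5) + 7*log(2).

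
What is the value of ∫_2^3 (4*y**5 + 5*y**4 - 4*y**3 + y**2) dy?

1787/3

By the power rule, an antiderivative is F(y) = 2*y**6/3 + y**5 - y**4 + y**3/3.
Then F(3) - F(2) = (657) - (184/3) = 1787/3.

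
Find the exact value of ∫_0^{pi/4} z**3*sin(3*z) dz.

Integrate by parts 3 times (u = z^3, dv = sin(3*z) dz).
An antiderivative is F(z) = -z**3*cos(3*z)/3 + z**2*sin(3*z)/3 + 2*z*cos(3*z)/9 - 2*sin(3*z)/27.
Then F(pi/4) - F(0) = (sqrt(2)*(-96*pi - 128 + 9*pi**3 + 36*pi**2)/3456) - (0) = sqrt(2)*(-96*pi - 128 + 9*pi**3 + 36*pi**2)/3456.

sqrt(2)*(-96*pi - 128 + 9*pi**3 + 36*pi**2)/3456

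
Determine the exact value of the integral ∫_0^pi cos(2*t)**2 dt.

pi/2

Use the identity cos^2(2*t) = (1 + cos(4*t))/2.
An antiderivative is F(t) = t/2 + sin(4*t)/8.
Then F(pi) - F(0) = (pi/2) - (0) = pi/2.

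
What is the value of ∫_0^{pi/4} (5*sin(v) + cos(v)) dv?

An antiderivative is F(v) = sin(v) - 5*cos(v).
Then F(pi/4) - F(0) = (-2*sqrt(2)) - (-5) = 5 - 2*sqrt(2).

5 - 2*sqrt(2)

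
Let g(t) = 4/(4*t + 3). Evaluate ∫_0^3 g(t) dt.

log(5)

An antiderivative is F(t) = log(4*t + 3).
Then F(3) - F(0) = (log(15)) - (log(3)) = log(5).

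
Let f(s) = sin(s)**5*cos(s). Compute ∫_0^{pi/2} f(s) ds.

Let u = sin(s), so du = cos(s) ds. When s = 0, u = 0; when s = pi/2, u = 1.
The integral becomes ∫ u**5 du from 0 to 1, with antiderivative u**6/6.
Back in s: F(s) = sin(s)**6/6.
Then F(pi/2) - F(0) = (1/6) - (0) = 1/6.

1/6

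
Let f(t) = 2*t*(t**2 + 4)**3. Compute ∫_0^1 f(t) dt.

369/4

Let u = t**2 + 4, so du = 2*t dt. When t = 0, u = 4; when t = 1, u = 5.
The integral becomes ∫ u**3 du from 4 to 5, with antiderivative u**4/4.
Back in t: F(t) = (t**2 + 4)**4/4.
Then F(1) - F(0) = (625/4) - (64) = 369/4.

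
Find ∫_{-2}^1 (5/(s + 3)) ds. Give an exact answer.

An antiderivative is F(s) = 5*log(s + 3).
Then F(1) - F(-2) = (10*log(2)) - (0) = 10*log(2).

10*log(2)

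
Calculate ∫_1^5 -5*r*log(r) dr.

Integrate by parts once (u = ln r, dv = -5*r dr).
An antiderivative is F(r) = -5*r**2*(2*log(r) - 1)/4.
Then F(5) - F(1) = (125/4 - 125*log(5)/2) - (5/4) = 30 - 125*log(5)/2.

30 - 125*log(5)/2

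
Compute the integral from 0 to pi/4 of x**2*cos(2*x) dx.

Integrate by parts twice (u = x^2, dv = cos(2*x) dx).
An antiderivative is F(x) = x**2*sin(2*x)/2 + x*cos(2*x)/2 - sin(2*x)/4.
Then F(pi/4) - F(0) = (-1/4 + pi**2/32) - (0) = -1/4 + pi**2/32.

-1/4 + pi**2/32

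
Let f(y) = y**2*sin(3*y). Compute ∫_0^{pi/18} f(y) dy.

-2/27 - sqrt(3)*pi**2/1944 + pi/162 + sqrt(3)/27

Integrate by parts twice (u = y^2, dv = sin(3*y) dy).
An antiderivative is F(y) = -y**2*cos(3*y)/3 + 2*y*sin(3*y)/9 + 2*cos(3*y)/27.
Then F(pi/18) - F(0) = (-sqrt(3)*pi**2/1944 + pi/162 + sqrt(3)/27) - (2/27) = -2/27 - sqrt(3)*pi**2/1944 + pi/162 + sqrt(3)/27.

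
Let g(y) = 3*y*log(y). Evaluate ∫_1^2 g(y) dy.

Integrate by parts once (u = ln y, dv = 3*y dy).
An antiderivative is F(y) = 3*y**2*(2*log(y) - 1)/4.
Then F(2) - F(1) = (-3 + log(64)) - (-3/4) = -9/4 + log(64).

-9/4 + log(64)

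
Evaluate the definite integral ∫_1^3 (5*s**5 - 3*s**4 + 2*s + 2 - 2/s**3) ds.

21266/45

By the power rule, an antiderivative is F(s) = 5*s**6/6 - 3*s**5/5 + s**2 + 2*s + s**(-2).
Then F(3) - F(1) = (42913/90) - (127/30) = 21266/45.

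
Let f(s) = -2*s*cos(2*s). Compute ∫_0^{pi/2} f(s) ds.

1

Integrate by parts once (u = s, dv = -2*cos(2*s) ds).
An antiderivative is F(s) = -s*sin(2*s) - cos(2*s)/2.
Then F(pi/2) - F(0) = (1/2) - (-1/2) = 1.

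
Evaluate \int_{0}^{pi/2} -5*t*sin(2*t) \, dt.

Integrate by parts once (u = t, dv = -5*sin(2*t) dt).
An antiderivative is F(t) = 5*t*cos(2*t)/2 - 5*sin(2*t)/4.
Then F(pi/2) - F(0) = (-5*pi/4) - (0) = -5*pi/4.

-5*pi/4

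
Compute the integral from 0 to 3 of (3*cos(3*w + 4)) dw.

sin(13) - sin(4)

Let u = 3*w + 4, so du = 3 dw. When w = 0, u = 4; when w = 3, u = 13.
The integral becomes ∫ cos(u) du from 4 to 13, with antiderivative sin(u).
Back in w: F(w) = sin(3*w + 4).
Then F(3) - F(0) = (sin(13)) - (sin(4)) = sin(13) - sin(4).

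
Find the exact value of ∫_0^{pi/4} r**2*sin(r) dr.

-2 - sqrt(2)*pi**2/32 + sqrt(2)*pi/4 + sqrt(2)

Integrate by parts twice (u = r^2, dv = sin(r) dr).
An antiderivative is F(r) = -r**2*cos(r) + 2*r*sin(r) + 2*cos(r).
Then F(pi/4) - F(0) = (sqrt(2)*(-pi**2 + 8*pi + 32)/32) - (2) = -2 - sqrt(2)*pi**2/32 + sqrt(2)*pi/4 + sqrt(2).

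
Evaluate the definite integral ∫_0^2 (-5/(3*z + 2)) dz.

An antiderivative is F(z) = -5*log(3*z + 2)/3.
Then F(2) - F(0) = (-log(32)) - (-5*log(2)/3) = -10*log(2)/3.

-10*log(2)/3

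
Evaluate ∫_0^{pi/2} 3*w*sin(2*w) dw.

3*pi/4

Integrate by parts once (u = w, dv = 3*sin(2*w) dw).
An antiderivative is F(w) = -3*w*cos(2*w)/2 + 3*sin(2*w)/4.
Then F(pi/2) - F(0) = (3*pi/4) - (0) = 3*pi/4.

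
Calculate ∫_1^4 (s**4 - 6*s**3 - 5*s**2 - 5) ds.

-2979/10

By the power rule, an antiderivative is F(s) = s**5/5 - 3*s**4/2 - 5*s**3/3 - 5*s.
Then F(4) - F(1) = (-4588/15) - (-239/30) = -2979/10.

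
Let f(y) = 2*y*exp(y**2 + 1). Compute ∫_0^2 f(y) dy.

Let u = y**2 + 1, so du = 2*y dy. When y = 0, u = 1; when y = 2, u = 5.
The integral becomes ∫ exp(u) du from 1 to 5, with antiderivative exp(u).
Back in y: F(y) = exp(y**2 + 1).
Then F(2) - F(0) = (exp(5)) - (exp(1)) = -exp(1) + exp(5).

-exp(1) + exp(5)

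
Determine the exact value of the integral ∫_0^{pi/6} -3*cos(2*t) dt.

An antiderivative is F(t) = -3*sin(2*t)/2.
Then F(pi/6) - F(0) = (-3*sqrt(3)/4) - (0) = -3*sqrt(3)/4.

-3*sqrt(3)/4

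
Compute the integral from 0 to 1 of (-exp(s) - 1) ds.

-E

An antiderivative is F(s) = -s - exp(s).
Then F(1) - F(0) = (-E - 1) - (-1) = -E.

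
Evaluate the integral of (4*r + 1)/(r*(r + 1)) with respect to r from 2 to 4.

Factor the denominator: r**2 + r = (r + 1)r.
Partial fractions: (4*r + 1)/(r*(r + 1)) = 3/(r + 1) + 1/r.
An antiderivative is F(r) = log(r) + 3*log(r + 1).
Then F(4) - F(2) = (2*log(2) + 3*log(5)) - (log(54)) = -3*log(3) + log(2) + 3*log(5).

-3*log(3) + log(2) + 3*log(5)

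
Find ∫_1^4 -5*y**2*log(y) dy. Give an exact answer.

Integrate by parts once (u = ln y, dv = -5*y**2 dy).
An antiderivative is F(y) = -5*y**3*(3*log(y) - 1)/9.
Then F(4) - F(1) = (320/9 - 640*log(2)/3) - (5/9) = 35 - 640*log(2)/3.

35 - 640*log(2)/3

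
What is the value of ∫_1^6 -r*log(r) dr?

Integrate by parts once (u = ln r, dv = -r dr).
An antiderivative is F(r) = -r**2*(2*log(r) - 1)/4.
Then F(6) - F(1) = (-18*log(3) - 18*log(2) + 9) - (1/4) = -18*log(3) - 18*log(2) + 35/4.

-18*log(3) - 18*log(2) + 35/4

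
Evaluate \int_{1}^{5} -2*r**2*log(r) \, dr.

Integrate by parts once (u = ln r, dv = -2*r**2 dr).
An antiderivative is F(r) = -2*r**3*(3*log(r) - 1)/9.
Then F(5) - F(1) = (250/9 - 250*log(5)/3) - (2/9) = 248/9 - 250*log(5)/3.

248/9 - 250*log(5)/3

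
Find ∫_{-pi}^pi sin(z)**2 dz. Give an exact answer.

Use the identity sin^2(z) = (1 - cos(2*z))/2.
An antiderivative is F(z) = z/2 - sin(2*z)/4.
Then F(pi) - F(-pi) = (pi/2) - (-pi/2) = pi.

pi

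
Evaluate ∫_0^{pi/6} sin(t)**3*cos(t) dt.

1/64

Let u = sin(t), so du = cos(t) dt. When t = 0, u = 0; when t = pi/6, u = 1/2.
The integral becomes ∫ u**3 du from 0 to 1/2, with antiderivative u**4/4.
Back in t: F(t) = sin(t)**4/4.
Then F(pi/6) - F(0) = (1/64) - (0) = 1/64.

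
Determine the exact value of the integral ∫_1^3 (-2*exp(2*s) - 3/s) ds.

An antiderivative is F(s) = -exp(2*s) - 3*log(s).
Then F(3) - F(1) = (-exp(6) - log(27)) - (-exp(2)) = -exp(6) - log(27) + exp(2).

-exp(6) - log(27) + exp(2)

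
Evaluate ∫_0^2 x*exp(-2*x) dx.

Integrate by parts once (u = x, dv = exp(-2*x) dx).
An antiderivative is F(x) = (-2*x - 1)*exp(-2*x)/4.
Then F(2) - F(0) = (-5*exp(-4)/4) - (-1/4) = (-5 + exp(4))*exp(-4)/4.

(-5 + exp(4))*exp(-4)/4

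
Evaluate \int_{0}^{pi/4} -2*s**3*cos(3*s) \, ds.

Integrate by parts 3 times (u = s^3, dv = -2*cos(3*s) ds).
An antiderivative is F(s) = -2*s**3*sin(3*s)/3 - 2*s**2*cos(3*s)/3 + 4*s*sin(3*s)/9 + 4*cos(3*s)/27.
Then F(pi/4) - F(0) = (sqrt(2)*(-9*pi**3 - 128 + 96*pi + 36*pi**2)/1728) - (4/27) = -sqrt(2)*pi**3/192 - 4/27 - 2*sqrt(2)/27 + sqrt(2)*pi/18 + sqrt(2)*pi**2/48.

-sqrt(2)*pi**3/192 - 4/27 - 2*sqrt(2)/27 + sqrt(2)*pi/18 + sqrt(2)*pi**2/48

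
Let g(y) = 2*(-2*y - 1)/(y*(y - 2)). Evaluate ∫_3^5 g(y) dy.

Factor the denominator: y**2 - 2*y = y(y - 2).
Partial fractions: 2*(-2*y - 1)/(y*(y - 2)) = 1/y - 5/(y - 2).
An antiderivative is F(y) = log(y) - 5*log(y - 2).
Then F(5) - F(3) = (-5*log(3) + log(5)) - (log(3)) = -6*log(3) + log(5).

-6*log(3) + log(5)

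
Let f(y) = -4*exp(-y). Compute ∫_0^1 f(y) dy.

-4 + 4*exp(-1)

An antiderivative is F(y) = 4*exp(-y).
Then F(1) - F(0) = (4*exp(-1)) - (4) = -4 + 4*exp(-1).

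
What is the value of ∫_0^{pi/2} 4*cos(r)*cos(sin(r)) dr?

4*sin(1)

Let u = sin(r), so du = cos(r) dr. When r = 0, u = 0; when r = pi/2, u = 1.
The integral becomes 4·∫ cos(u) du from 0 to 1, with antiderivative 4*sin(u).
Back in r: F(r) = 4*sin(sin(r)).
Then F(pi/2) - F(0) = (4*sin(1)) - (0) = 4*sin(1).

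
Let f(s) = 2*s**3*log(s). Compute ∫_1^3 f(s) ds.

-10 + 81*log(3)/2

Integrate by parts once (u = ln s, dv = 2*s**3 ds).
An antiderivative is F(s) = s**4*(4*log(s) - 1)/8.
Then F(3) - F(1) = (-81/8 + 81*log(3)/2) - (-1/8) = -10 + 81*log(3)/2.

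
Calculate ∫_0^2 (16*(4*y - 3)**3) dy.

Let u = 4*y - 3, so du = 4 dy. When y = 0, u = -3; when y = 2, u = 5.
The integral becomes 4·∫ u**3 du from -3 to 5, with antiderivative u**4.
Back in y: F(y) = (4*y - 3)**4.
Then F(2) - F(0) = (625) - (81) = 544.

544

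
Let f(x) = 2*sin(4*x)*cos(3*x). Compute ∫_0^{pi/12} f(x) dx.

Use the identity sin(4*x)cos(3*x) = [sin(7*x) + sin(x)]/2.
An antiderivative is F(x) = -cos(x) - cos(7*x)/7.
Then F(pi/12) - F(0) = (-3*sqrt(6)/14 - 2*sqrt(2)/7) - (-8/7) = -3*sqrt(6)/14 - 2*sqrt(2)/7 + 8/7.

-3*sqrt(6)/14 - 2*sqrt(2)/7 + 8/7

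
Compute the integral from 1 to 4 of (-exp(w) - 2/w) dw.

-exp(4) - log(16) + exp(1)

An antiderivative is F(w) = -exp(w) - 2*log(w).
Then F(4) - F(1) = (-exp(4) - log(16)) - (-exp(1)) = -exp(4) - log(16) + exp(1).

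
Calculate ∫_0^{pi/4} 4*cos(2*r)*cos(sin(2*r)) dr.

2*sin(1)

Let u = sin(2*r), so du = 2*cos(2*r) dr. When r = 0, u = 0; when r = pi/4, u = 1.
The integral becomes 2·∫ cos(u) du from 0 to 1, with antiderivative 2*sin(u).
Back in r: F(r) = 2*sin(sin(2*r)).
Then F(pi/4) - F(0) = (2*sin(1)) - (0) = 2*sin(1).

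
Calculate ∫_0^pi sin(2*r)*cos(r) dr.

4/3

Use the identity sin(2*r)cos(r) = [sin(3*r) + sin(r)]/2.
An antiderivative is F(r) = -cos(r)/2 - cos(3*r)/6.
Then F(pi) - F(0) = (2/3) - (-2/3) = 4/3.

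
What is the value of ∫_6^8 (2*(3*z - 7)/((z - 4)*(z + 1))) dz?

Factor the denominator: z**2 - 3*z - 4 = (z + 1)(z - 4).
Partial fractions: 2*(3*z - 7)/((z - 4)*(z + 1)) = 4/(z + 1) + 2/(z - 4).
An antiderivative is F(z) = 2*log(z - 4) + 4*log(z + 1).
Then F(8) - F(6) = (4*log(2) + 8*log(3)) - (2*log(2) + 4*log(7)) = -4*log(7) + 2*log(2) + 8*log(3).

-4*log(7) + 2*log(2) + 8*log(3)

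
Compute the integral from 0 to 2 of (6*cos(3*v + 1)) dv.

Let u = 3*v + 1, so du = 3 dv. When v = 0, u = 1; when v = 2, u = 7.
The integral becomes 2·∫ cos(u) du from 1 to 7, with antiderivative 2*sin(u).
Back in v: F(v) = 2*sin(3*v + 1).
Then F(2) - F(0) = (2*sin(7)) - (2*sin(1)) = -2*sin(1) + 2*sin(7).

-2*sin(1) + 2*sin(7)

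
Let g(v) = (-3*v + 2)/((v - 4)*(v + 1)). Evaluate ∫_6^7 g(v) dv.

log(7/18)

Factor the denominator: v**2 - 3*v - 4 = (v + 1)(v - 4).
Partial fractions: (-3*v + 2)/((v - 4)*(v + 1)) = -1/(v + 1) - 2/(v - 4).
An antiderivative is F(v) = -2*log(v - 4) - log(v + 1).
Then F(7) - F(6) = (-log(72)) - (-log(28)) = log(7/18).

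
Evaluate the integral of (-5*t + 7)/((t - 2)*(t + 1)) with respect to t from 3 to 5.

Factor the denominator: t**2 - t - 2 = (t + 1)(t - 2).
Partial fractions: (-5*t + 7)/((t - 2)*(t + 1)) = -4/(t + 1) - 1/(t - 2).
An antiderivative is F(t) = -log(t - 2) - 4*log(t + 1).
Then F(5) - F(3) = (-5*log(3) - 4*log(2)) - (-8*log(2)) = -5*log(3) + 4*log(2).

-5*log(3) + 4*log(2)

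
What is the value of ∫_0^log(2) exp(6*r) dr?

Let u = exp(r), so du = exp(r) dr. When r = 0, u = 1; when r = log(2), u = 2.
The integral becomes ∫ u**5 du from 1 to 2, with antiderivative u**6/6.
Back in r: F(r) = exp(6*r)/6.
Then F(log(2)) - F(0) = (32/3) - (1/6) = 21/2.

21/2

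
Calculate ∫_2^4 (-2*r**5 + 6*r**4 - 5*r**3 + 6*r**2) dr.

By the power rule, an antiderivative is F(r) = -r**6/3 + 6*r**5/5 - 5*r**4/4 + 2*r**3.
Then F(4) - F(2) = (-4928/15) - (196/15) = -1708/5.

-1708/5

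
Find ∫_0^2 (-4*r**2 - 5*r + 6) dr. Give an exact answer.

By the power rule, an antiderivative is F(r) = -4*r**3/3 - 5*r**2/2 + 6*r.
Then F(2) - F(0) = (-26/3) - (0) = -26/3.

-26/3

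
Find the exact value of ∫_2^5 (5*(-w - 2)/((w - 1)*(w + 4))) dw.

Factor the denominator: w**2 + 3*w - 4 = (w + 4)(w - 1).
Partial fractions: 5*(-w - 2)/((w - 1)*(w + 4)) = -2/(w + 4) - 3/(w - 1).
An antiderivative is F(w) = -3*log(w - 1) - 2*log(w + 4).
Then F(5) - F(2) = (-4*log(3) - 6*log(2)) - (-log(36)) = -4*log(2) - 2*log(3).

-4*log(2) - 2*log(3)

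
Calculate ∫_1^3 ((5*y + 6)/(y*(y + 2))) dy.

log(75)

Factor the denominator: y**2 + 2*y = (y + 2)y.
Partial fractions: (5*y + 6)/(y*(y + 2)) = 2/(y + 2) + 3/y.
An antiderivative is F(y) = 3*log(y) + 2*log(y + 2).
Then F(3) - F(1) = (2*log(5) + 3*log(3)) - (log(9)) = log(75).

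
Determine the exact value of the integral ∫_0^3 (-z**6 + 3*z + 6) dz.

-3933/14

By the power rule, an antiderivative is F(z) = -z**7/7 + 3*z**2/2 + 6*z.
Then F(3) - F(0) = (-3933/14) - (0) = -3933/14.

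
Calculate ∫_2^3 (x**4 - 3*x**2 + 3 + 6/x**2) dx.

136/5

By the power rule, an antiderivative is F(x) = x**5/5 - x**3 + 3*x - 6/x.
Then F(3) - F(2) = (143/5) - (7/5) = 136/5.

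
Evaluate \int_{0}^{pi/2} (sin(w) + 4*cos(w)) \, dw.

An antiderivative is F(w) = 4*sin(w) - cos(w).
Then F(pi/2) - F(0) = (4) - (-1) = 5.

5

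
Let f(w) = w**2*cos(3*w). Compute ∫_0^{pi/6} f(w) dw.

-2/27 + pi**2/108

Integrate by parts twice (u = w^2, dv = cos(3*w) dw).
An antiderivative is F(w) = w**2*sin(3*w)/3 + 2*w*cos(3*w)/9 - 2*sin(3*w)/27.
Then F(pi/6) - F(0) = (-2/27 + pi**2/108) - (0) = -2/27 + pi**2/108.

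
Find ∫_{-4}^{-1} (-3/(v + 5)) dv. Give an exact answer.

An antiderivative is F(v) = -3*log(v + 5).
Then F(-1) - F(-4) = (-log(64)) - (0) = -log(64).

-log(64)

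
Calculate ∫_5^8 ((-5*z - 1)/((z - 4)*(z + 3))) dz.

Factor the denominator: z**2 - z - 12 = (z + 3)(z - 4).
Partial fractions: (-5*z - 1)/((z - 4)*(z + 3)) = -2/(z + 3) - 3/(z - 4).
An antiderivative is F(z) = -3*log(z - 4) - 2*log(z + 3).
Then F(8) - F(5) = (-2*log(11) - 6*log(2)) - (-log(64)) = -2*log(11).

-2*log(11)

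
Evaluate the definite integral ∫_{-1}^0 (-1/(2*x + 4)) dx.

-log(2)/2

An antiderivative is F(x) = -log(2*x + 4)/2.
Then F(0) - F(-1) = (-log(2)) - (-log(2)/2) = -log(2)/2.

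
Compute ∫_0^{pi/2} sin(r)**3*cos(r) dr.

1/4

Let u = sin(r), so du = cos(r) dr. When r = 0, u = 0; when r = pi/2, u = 1.
The integral becomes ∫ u**3 du from 0 to 1, with antiderivative u**4/4.
Back in r: F(r) = sin(r)**4/4.
Then F(pi/2) - F(0) = (1/4) - (0) = 1/4.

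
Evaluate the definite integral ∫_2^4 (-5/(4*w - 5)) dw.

-5*log(11)/4 + 5*log(3)/4

An antiderivative is F(w) = -5*log(4*w - 5)/4.
Then F(4) - F(2) = (-5*log(11)/4) - (-5*log(3)/4) = -5*log(11)/4 + 5*log(3)/4.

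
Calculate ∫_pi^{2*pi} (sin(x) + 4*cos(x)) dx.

-2

An antiderivative is F(x) = 4*sin(x) - cos(x).
Then F(2*pi) - F(pi) = (-1) - (1) = -2.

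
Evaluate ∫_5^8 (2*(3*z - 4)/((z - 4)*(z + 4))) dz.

-4*log(3) + 12*log(2)

Factor the denominator: z**2 - 16 = (z + 4)(z - 4).
Partial fractions: 2*(3*z - 4)/((z - 4)*(z + 4)) = 4/(z + 4) + 2/(z - 4).
An antiderivative is F(z) = 2*log(z - 4) + 4*log(z + 4).
Then F(8) - F(5) = (4*log(3) + 12*log(2)) - (8*log(3)) = -4*log(3) + 12*log(2).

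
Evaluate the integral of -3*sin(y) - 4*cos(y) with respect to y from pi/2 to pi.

1

An antiderivative is F(y) = -4*sin(y) + 3*cos(y).
Then F(pi) - F(pi/2) = (-3) - (-4) = 1.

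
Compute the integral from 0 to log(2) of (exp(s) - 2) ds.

An antiderivative is F(s) = -2*s + exp(s).
Then F(log(2)) - F(0) = (2 - 2*log(2)) - (1) = 1 - log(4).

1 - log(4)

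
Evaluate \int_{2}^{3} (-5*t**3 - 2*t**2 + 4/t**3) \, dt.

-3371/36

By the power rule, an antiderivative is F(t) = -5*t**4/4 - 2*t**3/3 - 2/t**2.
Then F(3) - F(2) = (-4301/36) - (-155/6) = -3371/36.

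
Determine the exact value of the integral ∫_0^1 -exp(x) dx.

An antiderivative is F(x) = -exp(x).
Then F(1) - F(0) = (-E) - (-1) = 1 - E.

1 - E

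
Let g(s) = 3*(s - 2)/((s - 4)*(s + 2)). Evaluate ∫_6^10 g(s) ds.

log(27/4)

Factor the denominator: s**2 - 2*s - 8 = (s + 2)(s - 4).
Partial fractions: 3*(s - 2)/((s - 4)*(s + 2)) = 2/(s + 2) + 1/(s - 4).
An antiderivative is F(s) = log(s - 4) + 2*log(s + 2).
Then F(10) - F(6) = (3*log(3) + 5*log(2)) - (7*log(2)) = log(27/4).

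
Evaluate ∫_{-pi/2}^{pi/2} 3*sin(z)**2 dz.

3*pi/2

Use the identity sin^2(z) = (1 - cos(2*z))/2.
An antiderivative is F(z) = 3*z/2 - 3*sin(2*z)/4.
Then F(pi/2) - F(-pi/2) = (3*pi/4) - (-3*pi/4) = 3*pi/2.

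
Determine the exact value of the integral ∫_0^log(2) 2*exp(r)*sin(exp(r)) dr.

-2*cos(2) + 2*cos(1)

Let u = exp(r), so du = exp(r) dr. When r = 0, u = 1; when r = log(2), u = 2.
The integral becomes 2·∫ sin(u) du from 1 to 2, with antiderivative -2*cos(u).
Back in r: F(r) = -2*cos(exp(r)).
Then F(log(2)) - F(0) = (-2*cos(2)) - (-2*cos(1)) = -2*cos(2) + 2*cos(1).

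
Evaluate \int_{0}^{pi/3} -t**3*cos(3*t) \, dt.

-4/27 + pi**2/27

Integrate by parts 3 times (u = t^3, dv = -cos(3*t) dt).
An antiderivative is F(t) = -t**3*sin(3*t)/3 - t**2*cos(3*t)/3 + 2*t*sin(3*t)/9 + 2*cos(3*t)/27.
Then F(pi/3) - F(0) = (-2/27 + pi**2/27) - (2/27) = -4/27 + pi**2/27.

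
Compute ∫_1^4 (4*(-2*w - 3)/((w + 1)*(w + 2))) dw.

Factor the denominator: w**2 + 3*w + 2 = (w + 2)(w + 1).
Partial fractions: 4*(-2*w - 3)/((w + 1)*(w + 2)) = -4/(w + 2) - 4/(w + 1).
An antiderivative is F(w) = -4*log(w + 1) - 4*log(w + 2).
Then F(4) - F(1) = (-4*log(5) - 4*log(3) - 4*log(2)) - (-4*log(3) - 4*log(2)) = -4*log(5).

-4*log(5)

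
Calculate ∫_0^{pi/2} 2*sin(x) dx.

An antiderivative is F(x) = -2*cos(x).
Then F(pi/2) - F(0) = (0) - (-2) = 2.

2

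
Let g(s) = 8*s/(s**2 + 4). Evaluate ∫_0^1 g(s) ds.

Let u = s**2 + 4, so du = 2*s ds. When s = 0, u = 4; when s = 1, u = 5.
The integral becomes 4·∫ 1/u du from 4 to 5, with antiderivative 4*log(u).
Back in s: F(s) = 4*log(s**2 + 4).
Then F(1) - F(0) = (4*log(5)) - (8*log(2)) = -8*log(2) + 4*log(5).

-8*log(2) + 4*log(5)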